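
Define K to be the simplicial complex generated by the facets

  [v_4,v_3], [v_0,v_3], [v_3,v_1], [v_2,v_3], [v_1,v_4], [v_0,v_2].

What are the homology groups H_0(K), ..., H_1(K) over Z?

We work with the vertex ordering v_0 < v_1 < v_2 < v_3 < v_4. The simplices of K, each written with vertices in increasing order, are:

  0-simplices (5): [v_0], [v_1], [v_2], [v_3], [v_4]
  1-simplices (6): [v_0,v_2], [v_0,v_3], [v_1,v_3], [v_1,v_4], [v_2,v_3], [v_3,v_4]

so the chain groups are C_0 ≅ Z^5, C_1 ≅ Z^6.

Boundary ∂_1: C_1 → C_0 is given by ∂[p,q] = [q] − [p].
The 5×6 boundary matrix has rank 4 and Smith normal form diag(1,1,1,1).

Now H_k = ker ∂_k / im ∂_{k+1}, so:

  H_0: rank C_0 − rank ∂_1 = 5 − 4 = 1, and the invariant factors of ∂_1 are all 1, so H_0 = Z.
  H_1: rank ker ∂_1 − rank ∂_2 = (6 − 4) − 0 = 2, and there is no ∂_2, so H_1 = Z^2.

H_0 ≅ Z,  H_1 ≅ Z^2.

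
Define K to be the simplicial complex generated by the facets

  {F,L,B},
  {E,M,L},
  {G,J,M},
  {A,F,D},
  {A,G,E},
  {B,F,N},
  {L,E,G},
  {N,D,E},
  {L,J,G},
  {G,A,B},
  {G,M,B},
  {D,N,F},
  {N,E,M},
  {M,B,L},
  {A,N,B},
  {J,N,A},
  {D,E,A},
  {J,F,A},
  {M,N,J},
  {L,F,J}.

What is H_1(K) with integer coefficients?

H_1 = Z ⊕ Z/2.

Fix the vertex order A < B < D < E < F < G < J < L < M < N and write every simplex with vertices in increasing order. Then dim K = 2 and the simplices of K are:

  0-simplices (10): A, B, D, E, F, G, J, L, M, N
  1-simplices (30): AB, AD, AE, AF, AG, AJ, AN, BF, BG, BL, BM, BN, DE, DF, DN, EG, EL, EM, EN, FJ, FL, FN, GJ, GL, GM, JL, JM, JN, LM, MN
  2-simplices (20): ABG, ABN, ADE, ADF, AEG, AFJ, AJN, BFL, BFN, BGM, BLM, DEN, DFN, EGL, ELM, EMN, FJL, GJL, GJM, JMN

giving chain groups C_0 ≅ Z^10, C_1 ≅ Z^30, C_2 ≅ Z^20.

∂_1: C_1 → C_0 is given by ∂[p,q] = [q] − [p]. For instance
  ∂DF = F − D.
The 10×30 boundary matrix has rank 9 and Smith normal form diag(1,1,1,1,1,1,1,1,1).

∂_2: C_2 → C_1 acts by ∂[p,q,r] = [q,r] − [p,r] + [p,q]. For instance
  ∂GJM = JM − GM + GJ,
  ∂BLM = LM − BM + BL.
The resulting 30×20 matrix has rank 20, and its Smith normal form has invariant factors (1,1,1,1,1,1,1,1,1,1,1,1,1,1,1,1,1,1,1,2).

Now H_k = ker ∂_k / im ∂_{k+1}, so:

  H_1: rank ker ∂_1 − rank ∂_2 = (30 − 9) − 20 = 1, and ∂_2 has invariant factor 2 > 1, so H_1 ≅ Z ⊕ Z/2.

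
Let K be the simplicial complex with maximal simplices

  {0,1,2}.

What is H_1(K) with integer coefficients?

Take the total order 0 < 1 < 2 on the vertex set. Then K (dimension 2) consists of the simplices:

  0-simplices (3): [0], [1], [2]
  1-simplices (3): [0,1], [0,2], [1,2]
  2-simplices (1): [0,1,2]

giving chain groups C_0 ≅ Z^3, C_1 ≅ Z^3, C_2 ≅ Z^1.

Boundary ∂_1: C_1 → C_0 is given by ∂[p,q] = [q] − [p]. For instance
  ∂[1,2] = [2] − [1].
The 3×3 boundary matrix has rank 2 and Smith normal form diag(1,1).

The boundary map ∂_2: C_2 → C_1 maps a triangle to the signed sum of its edges. For instance
  ∂[0,1,2] = [1,2] − [0,2] + [0,1].
This gives a 3×1 integer matrix of rank 1; reducing to Smith normal form yields diagonal entries (1).

From H_k ≅ ker(∂_k) / im(∂_{k+1}) we obtain:

  H_1: rank ker ∂_1 − rank ∂_2 = (3 − 2) − 1 = 0, and the invariant factors of ∂_2 are all 1, so H_1 ≅ 0.

(K is a triangulation of the 2-simplex.)

H_1 = 0.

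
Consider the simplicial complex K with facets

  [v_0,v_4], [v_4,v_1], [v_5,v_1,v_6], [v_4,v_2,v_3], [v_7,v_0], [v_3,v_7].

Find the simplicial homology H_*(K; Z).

H_0 = Z,  H_1 = Z,  H_2 = 0.

Take the total order v_0 < v_1 < v_2 < v_3 < v_4 < v_5 < v_6 < v_7 on the vertex set. Then K (dimension 2) consists of the simplices:

  0-simplices (8): [v_0], [v_1], [v_2], [v_3], [v_4], [v_5], [v_6], [v_7]
  1-simplices (10): [v_0,v_4], [v_0,v_7], [v_1,v_4], [v_1,v_5], [v_1,v_6], [v_2,v_3], [v_2,v_4], [v_3,v_4], [v_3,v_7], [v_5,v_6]
  2-simplices (2): [v_1,v_5,v_6], [v_2,v_3,v_4]

giving chain groups C_0 ≅ Z^8, C_1 ≅ Z^10, C_2 ≅ Z^2.

The boundary map ∂_1: C_1 → C_0 is given by ∂[p,q] = [q] − [p].
This gives a 8×10 integer matrix of rank 7; reducing to Smith normal form yields diagonal entries (1,1,1,1,1,1,1).

∂_2: C_2 → C_1 sends each 2-simplex [p,q,r] to [q,r] − [p,r] + [p,q]. For instance
  ∂[v_2,v_3,v_4] = [v_3,v_4] − [v_2,v_4] + [v_2,v_3],
  ∂[v_1,v_5,v_6] = [v_5,v_6] − [v_1,v_6] + [v_1,v_5].
The resulting 10×2 matrix has rank 2, and its Smith normal form has invariant factors (1,1).

From H_k ≅ ker(∂_k) / im(∂_{k+1}) we obtain:

  H_0: rank C_0 − rank ∂_1 = 8 − 7 = 1, and the invariant factors of ∂_1 are all 1, so H_0 ≅ Z.
  H_1: rank ker ∂_1 − rank ∂_2 = (10 − 7) − 2 = 1, and the invariant factors of ∂_2 are all 1, so H_1 ≅ Z.
  H_2: rank ker ∂_2 − rank ∂_3 = (2 − 2) − 0 = 0, and there is no ∂_3, so H_2 ≅ 0.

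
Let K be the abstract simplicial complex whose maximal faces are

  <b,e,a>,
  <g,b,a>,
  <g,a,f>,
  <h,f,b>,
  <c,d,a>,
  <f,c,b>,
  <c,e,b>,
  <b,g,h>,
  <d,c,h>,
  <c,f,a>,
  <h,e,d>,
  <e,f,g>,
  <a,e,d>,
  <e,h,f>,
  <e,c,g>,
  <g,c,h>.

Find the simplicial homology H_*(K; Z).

H_0 ≅ Z,  H_1 ≅ Z^2,  H_2 ≅ Z.

K has 8 vertices, 24 edges, 16 triangles.
rank ∂_0 = 0, rank ∂_1 = 7 ⇒ b_0 = 8 − 0 − 7 = 1; all invariant factors of ∂_1 are 1 so no torsion. So H_0 ≅ Z.
rank ∂_1 = 7, rank ∂_2 = 15 ⇒ b_1 = 24 − 7 − 15 = 2; all invariant factors of ∂_2 are 1 so no torsion. So H_1 ≅ Z^2.
rank ∂_2 = 15, rank ∂_3 = 0 ⇒ b_2 = 16 − 15 − 0 = 1. So H_2 ≅ Z.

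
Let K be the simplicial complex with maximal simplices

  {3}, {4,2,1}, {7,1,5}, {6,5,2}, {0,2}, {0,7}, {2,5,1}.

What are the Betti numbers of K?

b_0 = 2, b_1 = 1, b_2 = 0.

Take the total order 0 < 1 < 2 < 3 < 4 < 5 < 6 < 7 on the vertex set. Then K (dimension 2) consists of the simplices:

  0-simplices (8): [0], [1], [2], [3], [4], [5], [6], [7]
  1-simplices (11): [0,2], [0,7], [1,2], [1,4], [1,5], [1,7], [2,4], [2,5], [2,6], [5,6], [5,7]
  2-simplices (4): [1,2,4], [1,2,5], [1,5,7], [2,5,6]

Hence C_0 ≅ Z^8, C_1 ≅ Z^11, C_2 ≅ Z^4.

The boundary map ∂_1: C_1 → C_0 sends each edge [p,q] (with p < q) to q − p.
The resulting 8×11 matrix has rank 6, and its Smith normal form has invariant factors (1,1,1,1,1,1).

∂_2: C_2 → C_1 sends each 2-simplex [p,q,r] to [q,r] − [p,r] + [p,q]. For instance
  ∂[1,2,5] = [2,5] − [1,5] + [1,2],
  ∂[1,2,4] = [2,4] − [1,4] + [1,2].
As a 11×4 matrix over Z this has rank 4, with invariant factors (1,1,1,1).

From H_k ≅ ker(∂_k) / im(∂_{k+1}) we obtain:

  H_0: rank C_0 − rank ∂_1 = 8 − 6 = 2, and the invariant factors of ∂_1 are all 1, so H_0 ≅ Z^2.
  H_1: rank ker ∂_1 − rank ∂_2 = (11 − 6) − 4 = 1, and the invariant factors of ∂_2 are all 1, so H_1 ≅ Z.
  H_2: rank ker ∂_2 − rank ∂_3 = (4 − 4) − 0 = 0, and there is no ∂_3, so H_2 ≅ 0.

Hence the Betti numbers are b_0 = 2, b_1 = 1, b_2 = 0.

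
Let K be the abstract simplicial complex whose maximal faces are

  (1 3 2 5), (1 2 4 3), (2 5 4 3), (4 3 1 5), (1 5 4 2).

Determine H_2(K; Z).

H_2 ≅ 0.

K has 5 vertices, 10 edges, 10 triangles, 5 3-simplices.
rank ∂_2 = 6, rank ∂_3 = 4 ⇒ b_2 = 10 − 6 − 4 = 0; all invariant factors of ∂_3 are 1 so no torsion. So H_2 ≅ 0.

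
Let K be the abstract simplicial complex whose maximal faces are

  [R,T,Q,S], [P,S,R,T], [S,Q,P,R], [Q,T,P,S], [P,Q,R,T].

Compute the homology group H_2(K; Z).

Take the total order P < Q < R < S < T on the vertex set. Then K (dimension 3) consists of the simplices:

  0-simplices (5): P, Q, R, S, T
  1-simplices (10): PQ, PR, PS, PT, QR, QS, QT, RS, RT, ST
  2-simplices (10): PQR, PQS, PQT, PRS, PRT, PST, QRS, QRT, QST, RST
  3-simplices (5): PQRS, PQRT, PQST, PRST, QRST

giving chain groups C_0 ≅ Z^5, C_1 ≅ Z^10, C_2 ≅ Z^10, C_3 ≅ Z^5.

Boundary ∂_1: C_1 → C_0 sends each edge [p,q] (with p < q) to q − p. For instance
  ∂QT = T − Q.
This gives a 5×10 integer matrix of rank 4; reducing to Smith normal form yields diagonal entries (1,1,1,1).

∂_2: C_2 → C_1 maps a triangle to the signed sum of its edges. For instance
  ∂PQR = QR − PR + PQ,
  ∂QRT = RT − QT + QR.
The 10×10 boundary matrix has rank 6 and Smith normal form diag(1,1,1,1,1,1).

Boundary ∂_3: C_3 → C_2 sends each 3-simplex σ to the alternating sum Σ_i (−1)^i (σ with its i-th vertex removed). For instance
  ∂PQRS = QRS − PRS + PQS − PQR,
  ∂QRST = RST − QST + QRT − QRS.
The resulting 10×5 matrix has rank 4, and its Smith normal form has invariant factors (1,1,1,1).

Computing H_k = (kernel of ∂_k) / (image of ∂_{k+1}):

  H_2: rank ker ∂_2 − rank ∂_3 = (10 − 6) − 4 = 0, and the invariant factors of ∂_3 are all 1, so H_2 ≅ 0.

(K is a triangulation of the 3-sphere S^3.)

H_2 ≅ 0.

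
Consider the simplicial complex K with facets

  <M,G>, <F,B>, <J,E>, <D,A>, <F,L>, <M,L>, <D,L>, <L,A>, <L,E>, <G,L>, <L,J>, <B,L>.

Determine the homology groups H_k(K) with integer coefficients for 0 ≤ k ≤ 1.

H_0 ≅ Z,  H_1 ≅ Z^4.

Take the total order A < B < D < E < F < G < J < L < M on the vertex set. Then K (dimension 1) consists of the simplices:

  0-simplices (9): A, B, D, E, F, G, J, L, M
  1-simplices (12): AD, AL, BF, BL, DL, EJ, EL, FL, GL, GM, JL, LM

Hence C_0 ≅ Z^9, C_1 ≅ Z^12.

∂_1: C_1 → C_0 maps an edge to its endpoints' difference, ∂[p,q] = q − p.
As a 9×12 matrix over Z this has rank 8, with invariant factors (1,1,1,1,1,1,1,1).

Reading off H_k = ker ∂_k / im ∂_{k+1}:

  H_0: rank C_0 − rank ∂_1 = 9 − 8 = 1, and the invariant factors of ∂_1 are all 1, so H_0 = Z.
  H_1: rank ker ∂_1 − rank ∂_2 = (12 − 8) − 0 = 4, and there is no ∂_2, so H_1 = Z^4.

As a check, the Euler characteristic is 9 − 12 = -3, which agrees with 1 − 4 = -3.
(K is a triangulation of a wedge of 4 circles.)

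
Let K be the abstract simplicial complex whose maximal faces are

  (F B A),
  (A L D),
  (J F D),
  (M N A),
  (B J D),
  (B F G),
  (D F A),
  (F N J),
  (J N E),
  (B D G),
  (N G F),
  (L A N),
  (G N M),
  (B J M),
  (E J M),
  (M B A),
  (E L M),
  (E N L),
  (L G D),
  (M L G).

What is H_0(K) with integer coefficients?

H_0 ≅ Z.

K has 10 vertices, 30 edges, 20 triangles.
rank ∂_0 = 0, rank ∂_1 = 9 ⇒ b_0 = 10 − 0 − 9 = 1; all invariant factors of ∂_1 are 1 so no torsion. So H_0 ≅ Z.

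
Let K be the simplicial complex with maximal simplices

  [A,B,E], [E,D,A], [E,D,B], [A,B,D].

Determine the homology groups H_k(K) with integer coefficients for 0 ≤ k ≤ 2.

H_0 ≅ Z,  H_1 = 0,  H_2 ≅ Z.

K has 4 vertices, 6 edges, 4 triangles.
rank ∂_0 = 0, rank ∂_1 = 3 ⇒ b_0 = 4 − 0 − 3 = 1; all invariant factors of ∂_1 are 1 so no torsion. So H_0 = Z.
rank ∂_1 = 3, rank ∂_2 = 3 ⇒ b_1 = 6 − 3 − 3 = 0; all invariant factors of ∂_2 are 1 so no torsion. So H_1 = 0.
rank ∂_2 = 3, rank ∂_3 = 0 ⇒ b_2 = 4 − 3 − 0 = 1. So H_2 = Z.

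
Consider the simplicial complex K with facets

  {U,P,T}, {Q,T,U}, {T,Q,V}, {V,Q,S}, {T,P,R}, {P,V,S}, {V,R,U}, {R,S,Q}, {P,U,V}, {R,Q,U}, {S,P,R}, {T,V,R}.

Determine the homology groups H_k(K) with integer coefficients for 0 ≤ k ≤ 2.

H_0 ≅ Z,  H_1 ≅ Z/2,  H_2 = 0.

Order the vertices as P < Q < R < S < T < U < V. Listing each simplex with vertices in this order, K has dimension 2 with simplices:

  0-simplices (7): P, Q, R, S, T, U, V
  1-simplices (18): PR, PS, PT, PU, PV, QR, QS, QT, QU, QV, RS, RT, RU, RV, SV, TU, TV, UV
  2-simplices (12): PRS, PRT, PSV, PTU, PUV, QRS, QRU, QSV, QTU, QTV, RTV, RUV

so the chain groups are C_0 ≅ Z^7, C_1 ≅ Z^18, C_2 ≅ Z^12.

The boundary map ∂_1: C_1 → C_0 maps an edge to its endpoints' difference, ∂[p,q] = q − p. For instance
  ∂RU = U − R.
The 7×18 boundary matrix has rank 6 and Smith normal form diag(1,1,1,1,1,1).

∂_2: C_2 → C_1 maps a triangle to the signed sum of its edges. For instance
  ∂QRU = RU − QU + QR,
  ∂QTU = TU − QU + QT.
The resulting 18×12 matrix has rank 12, and its Smith normal form has invariant factors (1,1,1,1,1,1,1,1,1,1,1,2).

From H_k ≅ ker(∂_k) / im(∂_{k+1}) we obtain:

  H_0: rank C_0 − rank ∂_1 = 7 − 6 = 1, and the invariant factors of ∂_1 are all 1, so H_0 = Z.
  H_1: rank ker ∂_1 − rank ∂_2 = (18 − 6) − 12 = 0, and ∂_2 has invariant factor 2 > 1, so H_1 = Z/2.
  H_2: rank ker ∂_2 − rank ∂_3 = (12 − 12) − 0 = 0, and there is no ∂_3, so H_2 = 0.

As a check, the Euler characteristic is 7 − 18 + 12 = 1, which agrees with 1 − 0 + 0 = 1.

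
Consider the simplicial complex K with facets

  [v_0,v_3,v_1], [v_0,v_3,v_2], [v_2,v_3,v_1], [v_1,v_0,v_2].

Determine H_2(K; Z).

Order the vertices as v_0 < v_1 < v_2 < v_3. Listing each simplex with vertices in this order, K has dimension 2 with simplices:

  0-simplices (4): [v_0], [v_1], [v_2], [v_3]
  1-simplices (6): [v_0,v_1], [v_0,v_2], [v_0,v_3], [v_1,v_2], [v_1,v_3], [v_2,v_3]
  2-simplices (4): [v_0,v_1,v_2], [v_0,v_1,v_3], [v_0,v_2,v_3], [v_1,v_2,v_3]

giving chain groups C_0 ≅ Z^4, C_1 ≅ Z^6, C_2 ≅ Z^4.

The boundary map ∂_1: C_1 → C_0 sends each edge [p,q] (with p < q) to q − p.
As a 4×6 matrix over Z this has rank 3, with invariant factors (1,1,1).

∂_2: C_2 → C_1 maps a triangle to the signed sum of its edges. For instance
  ∂[v_0,v_1,v_2] = [v_1,v_2] − [v_0,v_2] + [v_0,v_1],
  ∂[v_1,v_2,v_3] = [v_2,v_3] − [v_1,v_3] + [v_1,v_2].
This gives a 6×4 integer matrix of rank 3; reducing to Smith normal form yields diagonal entries (1,1,1).

Now H_k = ker ∂_k / im ∂_{k+1}, so:

  H_2: rank ker ∂_2 − rank ∂_3 = (4 − 3) − 0 = 1, and there is no ∂_3, so H_2 = Z.

(K is a triangulation of the 2-sphere S^2.)

H_2 ≅ Z.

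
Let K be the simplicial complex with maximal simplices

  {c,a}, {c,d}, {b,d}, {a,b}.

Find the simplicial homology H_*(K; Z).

H_0 = Z,  H_1 = Z.

We work with the vertex ordering a < b < c < d. The simplices of K, each written with vertices in increasing order, are:

  0-simplices (4): a, b, c, d
  1-simplices (4): ab, ac, bd, cd

Hence C_0 ≅ Z^4, C_1 ≅ Z^4.

∂_1: C_1 → C_0 is given by ∂[p,q] = [q] − [p]. For instance
  ∂bd = d − b.
The 4×4 boundary matrix has rank 3 and Smith normal form diag(1,1,1).

Computing H_k = (kernel of ∂_k) / (image of ∂_{k+1}):

  H_0: rank C_0 − rank ∂_1 = 4 − 3 = 1, and the invariant factors of ∂_1 are all 1, so H_0 = Z.
  H_1: rank ker ∂_1 − rank ∂_2 = (4 − 3) − 0 = 1, and there is no ∂_2, so H_1 = Z.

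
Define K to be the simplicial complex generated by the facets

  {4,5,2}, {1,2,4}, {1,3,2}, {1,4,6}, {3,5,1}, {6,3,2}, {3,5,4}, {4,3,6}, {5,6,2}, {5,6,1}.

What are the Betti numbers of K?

b_0 = 1, b_1 = 0, b_2 = 0.

Take the total order 1 < 2 < 3 < 4 < 5 < 6 on the vertex set. Then K (dimension 2) consists of the simplices:

  0-simplices (6): [1], [2], [3], [4], [5], [6]
  1-simplices (15): [1,2], [1,3], [1,4], [1,5], [1,6], [2,3], [2,4], [2,5], [2,6], [3,4], [3,5], [3,6], [4,5], [4,6], [5,6]
  2-simplices (10): [1,2,3], [1,2,4], [1,3,5], [1,4,6], [1,5,6], [2,3,6], [2,4,5], [2,5,6], [3,4,5], [3,4,6]

giving chain groups C_0 ≅ Z^6, C_1 ≅ Z^15, C_2 ≅ Z^10.

The boundary map ∂_1: C_1 → C_0 is given by ∂[p,q] = [q] − [p]. For instance
  ∂[4,6] = [6] − [4].
This gives a 6×15 integer matrix of rank 5; reducing to Smith normal form yields diagonal entries (1,1,1,1,1).

∂_2: C_2 → C_1 maps a triangle to the signed sum of its edges. For instance
  ∂[1,4,6] = [4,6] − [1,6] + [1,4],
  ∂[1,2,3] = [2,3] − [1,3] + [1,2].
As a 15×10 matrix over Z this has rank 10, with invariant factors (1,1,1,1,1,1,1,1,1,2).

Computing H_k = (kernel of ∂_k) / (image of ∂_{k+1}):

  H_0: rank C_0 − rank ∂_1 = 6 − 5 = 1, and the invariant factors of ∂_1 are all 1, so H_0 ≅ Z.
  H_1: rank ker ∂_1 − rank ∂_2 = (15 − 5) − 10 = 0, and ∂_2 has invariant factor 2 > 1, so H_1 ≅ Z/2Z.
  H_2: rank ker ∂_2 − rank ∂_3 = (10 − 10) − 0 = 0, and there is no ∂_3, so H_2 ≅ 0.

Hence the Betti numbers are b_0 = 1, b_1 = 0, b_2 = 0.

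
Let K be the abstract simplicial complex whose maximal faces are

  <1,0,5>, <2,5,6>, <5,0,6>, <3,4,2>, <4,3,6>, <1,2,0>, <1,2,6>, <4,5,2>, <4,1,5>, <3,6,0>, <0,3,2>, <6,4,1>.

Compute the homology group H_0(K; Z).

H_0 ≅ Z.

Fix the vertex order 0 < 1 < 2 < 3 < 4 < 5 < 6 and write every simplex with vertices in increasing order. Then dim K = 2 and the simplices of K are:

  0-simplices (7): [0], [1], [2], [3], [4], [5], [6]
  1-simplices (18): [0,1], [0,2], [0,3], [0,5], [0,6], [1,2], [1,4], [1,5], [1,6], [2,3], [2,4], [2,5], [2,6], [3,4], [3,6], [4,5], [4,6], [5,6]
  2-simplices (12): [0,1,2], [0,1,5], [0,2,3], [0,3,6], [0,5,6], [1,2,6], [1,4,5], [1,4,6], [2,3,4], [2,4,5], [2,5,6], [3,4,6]

Hence C_0 ≅ Z^7, C_1 ≅ Z^18, C_2 ≅ Z^12.

∂_1: C_1 → C_0 sends each edge [p,q] (with p < q) to q − p. For instance
  ∂[5,6] = [6] − [5].
The resulting 7×18 matrix has rank 6, and its Smith normal form has invariant factors (1,1,1,1,1,1).

Boundary ∂_2: C_2 → C_1 sends each 2-simplex [p,q,r] to [q,r] − [p,r] + [p,q]. For instance
  ∂[0,5,6] = [5,6] − [0,6] + [0,5],
  ∂[2,5,6] = [5,6] − [2,6] + [2,5].
This gives a 18×12 integer matrix of rank 12; reducing to Smith normal form yields diagonal entries (1,1,1,1,1,1,1,1,1,1,1,2).

Reading off H_k = ker ∂_k / im ∂_{k+1}:

  H_0: rank C_0 − rank ∂_1 = 7 − 6 = 1, and the invariant factors of ∂_1 are all 1, so H_0 ≅ Z.

(K is a triangulation of the real projective plane RP^2.)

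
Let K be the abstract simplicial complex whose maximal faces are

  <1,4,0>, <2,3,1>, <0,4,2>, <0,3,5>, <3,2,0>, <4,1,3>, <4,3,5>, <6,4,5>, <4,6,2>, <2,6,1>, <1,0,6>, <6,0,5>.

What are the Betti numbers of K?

b_0 = 1, b_1 = 0, b_2 = 0.

K has 7 vertices, 18 edges, 12 triangles.
rank ∂_0 = 0, rank ∂_1 = 6 ⇒ b_0 = 7 − 0 − 6 = 1; all invariant factors of ∂_1 are 1 so no torsion. So H_0 = Z.
rank ∂_1 = 6, rank ∂_2 = 12 ⇒ b_1 = 18 − 6 − 12 = 0; ∂_2 has invariant factor(s) [2] giving torsion. So H_1 = Z/2Z.
rank ∂_2 = 12, rank ∂_3 = 0 ⇒ b_2 = 12 − 12 − 0 = 0. So H_2 = 0.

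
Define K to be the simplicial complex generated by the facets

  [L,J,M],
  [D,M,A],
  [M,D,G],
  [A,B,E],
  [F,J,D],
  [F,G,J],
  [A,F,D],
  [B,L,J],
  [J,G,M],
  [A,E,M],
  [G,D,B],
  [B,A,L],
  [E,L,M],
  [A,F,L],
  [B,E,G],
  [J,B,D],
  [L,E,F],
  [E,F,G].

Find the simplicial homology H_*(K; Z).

We work with the vertex ordering A < B < D < E < F < G < J < L < M. The simplices of K, each written with vertices in increasing order, are:

  0-simplices (9): A, B, D, E, F, G, J, L, M
  1-simplices (27): AB, AD, AE, AF, AL, AM, BD, BE, BG, BJ, BL, DF, DG, DJ, DM, EF, EG, EL, EM, FG, FJ, FL, GJ, GM, JL, JM, LM
  2-simplices (18): ABE, ABL, ADF, ADM, AEM, AFL, BDG, BDJ, BEG, BJL, DFJ, DGM, EFG, EFL, ELM, FGJ, GJM, JLM

giving chain groups C_0 ≅ Z^9, C_1 ≅ Z^27, C_2 ≅ Z^18.

Boundary ∂_1: C_1 → C_0 is given by ∂[p,q] = [q] − [p]. For instance
  ∂AE = E − A.
The 9×27 boundary matrix has rank 8 and Smith normal form diag(1,1,1,1,1,1,1,1).

∂_2: C_2 → C_1 acts by ∂[p,q,r] = [q,r] − [p,r] + [p,q]. For instance
  ∂BDJ = DJ − BJ + BD,
  ∂EFL = FL − EL + EF.
The resulting 27×18 matrix has rank 18, and its Smith normal form has invariant factors (1,1,1,1,1,1,1,1,1,1,1,1,1,1,1,1,1,2).

Now H_k = ker ∂_k / im ∂_{k+1}, so:

  H_0: rank C_0 − rank ∂_1 = 9 − 8 = 1, and the invariant factors of ∂_1 are all 1, so H_0 = Z.
  H_1: rank ker ∂_1 − rank ∂_2 = (27 − 8) − 18 = 1, and ∂_2 has invariant factor 2 > 1, so H_1 = Z × Z/2.
  H_2: rank ker ∂_2 − rank ∂_3 = (18 − 18) − 0 = 0, and there is no ∂_3, so H_2 = 0.

H_0 = Z,  H_1 = Z × Z/2,  H_2 = 0.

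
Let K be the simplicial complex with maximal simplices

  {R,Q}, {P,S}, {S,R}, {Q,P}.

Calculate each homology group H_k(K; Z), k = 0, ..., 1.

H_0 = Z,  H_1 = Z.

Take the total order P < Q < R < S on the vertex set. Then K (dimension 1) consists of the simplices:

  0-simplices (4): P, Q, R, S
  1-simplices (4): PQ, PS, QR, RS

giving chain groups C_0 ≅ Z^4, C_1 ≅ Z^4.

∂_1: C_1 → C_0 sends each edge [p,q] (with p < q) to q − p. For instance
  ∂QR = R − Q.
As a 4×4 matrix over Z this has rank 3, with invariant factors (1,1,1).

Now H_k = ker ∂_k / im ∂_{k+1}, so:

  H_0: rank C_0 − rank ∂_1 = 4 − 3 = 1, and the invariant factors of ∂_1 are all 1, so H_0 = Z.
  H_1: rank ker ∂_1 − rank ∂_2 = (4 − 3) − 0 = 1, and there is no ∂_2, so H_1 = Z.

(K is a triangulation of the circle S^1.)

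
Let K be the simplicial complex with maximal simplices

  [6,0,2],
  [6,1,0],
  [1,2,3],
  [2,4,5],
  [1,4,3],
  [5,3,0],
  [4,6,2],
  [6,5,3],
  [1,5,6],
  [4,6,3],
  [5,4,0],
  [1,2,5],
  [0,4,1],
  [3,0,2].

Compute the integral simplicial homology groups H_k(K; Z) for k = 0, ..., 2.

H_0 = Z,  H_1 = Z^2,  H_2 = Z.

Fix the vertex order 0 < 1 < 2 < 3 < 4 < 5 < 6 and write every simplex with vertices in increasing order. Then dim K = 2 and the simplices of K are:

  0-simplices (7): [0], [1], [2], [3], [4], [5], [6]
  1-simplices (21): [0,1], [0,2], [0,3], [0,4], [0,5], [0,6], [1,2], [1,3], [1,4], [1,5], [1,6], [2,3], [2,4], [2,5], [2,6], [3,4], [3,5], [3,6], [4,5], [4,6], [5,6]
  2-simplices (14): [0,1,4], [0,1,6], [0,2,3], [0,2,6], [0,3,5], [0,4,5], [1,2,3], [1,2,5], [1,3,4], [1,5,6], [2,4,5], [2,4,6], [3,4,6], [3,5,6]

giving chain groups C_0 ≅ Z^7, C_1 ≅ Z^21, C_2 ≅ Z^14.

Boundary ∂_1: C_1 → C_0 is given by ∂[p,q] = [q] − [p]. For instance
  ∂[3,6] = [6] − [3].
The resulting 7×21 matrix has rank 6, and its Smith normal form has invariant factors (1,1,1,1,1,1).

∂_2: C_2 → C_1 sends each 2-simplex [p,q,r] to [q,r] − [p,r] + [p,q]. For instance
  ∂[2,4,6] = [4,6] − [2,6] + [2,4],
  ∂[3,4,6] = [4,6] − [3,6] + [3,4].
This gives a 21×14 integer matrix of rank 13; reducing to Smith normal form yields diagonal entries (1,1,1,1,1,1,1,1,1,1,1,1,1).

Reading off H_k = ker ∂_k / im ∂_{k+1}:

  H_0: rank C_0 − rank ∂_1 = 7 − 6 = 1, and the invariant factors of ∂_1 are all 1, so H_0 = Z.
  H_1: rank ker ∂_1 − rank ∂_2 = (21 − 6) − 13 = 2, and the invariant factors of ∂_2 are all 1, so H_1 = Z^2.
  H_2: rank ker ∂_2 − rank ∂_3 = (14 − 13) − 0 = 1, and there is no ∂_3, so H_2 = Z.

(K is a triangulation of the torus T^2.)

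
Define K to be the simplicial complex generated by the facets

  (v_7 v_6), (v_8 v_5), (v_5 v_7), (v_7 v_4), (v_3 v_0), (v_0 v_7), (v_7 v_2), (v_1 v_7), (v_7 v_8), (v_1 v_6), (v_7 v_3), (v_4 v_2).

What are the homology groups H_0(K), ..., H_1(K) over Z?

H_0 ≅ Z,  H_1 ≅ Z^4.

Fix the vertex order v_0 < v_1 < v_2 < v_3 < v_4 < v_5 < v_6 < v_7 < v_8 and write every simplex with vertices in increasing order. Then dim K = 1 and the simplices of K are:

  0-simplices (9): [v_0], [v_1], [v_2], [v_3], [v_4], [v_5], [v_6], [v_7], [v_8]
  1-simplices (12): [v_0,v_3], [v_0,v_7], [v_1,v_6], [v_1,v_7], [v_2,v_4], [v_2,v_7], [v_3,v_7], [v_4,v_7], [v_5,v_7], [v_5,v_8], [v_6,v_7], [v_7,v_8]

Hence C_0 ≅ Z^9, C_1 ≅ Z^12.

The boundary map ∂_1: C_1 → C_0 is given by ∂[p,q] = [q] − [p]. For instance
  ∂[v_0,v_7] = [v_7] − [v_0].
As a 9×12 matrix over Z this has rank 8, with invariant factors (1,1,1,1,1,1,1,1).

Now H_k = ker ∂_k / im ∂_{k+1}, so:

  H_0: rank C_0 − rank ∂_1 = 9 − 8 = 1, and the invariant factors of ∂_1 are all 1, so H_0 ≅ Z.
  H_1: rank ker ∂_1 − rank ∂_2 = (12 − 8) − 0 = 4, and there is no ∂_2, so H_1 ≅ Z^4.

As a check, the Euler characteristic is 9 − 12 = -3, which agrees with 1 − 4 = -3.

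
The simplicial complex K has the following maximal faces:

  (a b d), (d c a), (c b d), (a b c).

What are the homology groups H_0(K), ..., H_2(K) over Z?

We work with the vertex ordering a < b < c < d. The simplices of K, each written with vertices in increasing order, are:

  0-simplices (4): a, b, c, d
  1-simplices (6): ab, ac, ad, bc, bd, cd
  2-simplices (4): abc, abd, acd, bcd

giving chain groups C_0 ≅ Z^4, C_1 ≅ Z^6, C_2 ≅ Z^4.

Boundary ∂_1: C_1 → C_0 maps an edge to its endpoints' difference, ∂[p,q] = q − p.
As a 4×6 matrix over Z this has rank 3, with invariant factors (1,1,1).

∂_2: C_2 → C_1 sends each 2-simplex [p,q,r] to [q,r] − [p,r] + [p,q]. For instance
  ∂bcd = cd − bd + bc,
  ∂abc = bc − ac + ab.
The 6×4 boundary matrix has rank 3 and Smith normal form diag(1,1,1).

Reading off H_k = ker ∂_k / im ∂_{k+1}:

  H_0: rank C_0 − rank ∂_1 = 4 − 3 = 1, and the invariant factors of ∂_1 are all 1, so H_0 ≅ Z.
  H_1: rank ker ∂_1 − rank ∂_2 = (6 − 3) − 3 = 0, and the invariant factors of ∂_2 are all 1, so H_1 ≅ 0.
  H_2: rank ker ∂_2 − rank ∂_3 = (4 − 3) − 0 = 1, and there is no ∂_3, so H_2 ≅ Z.

As a check, the Euler characteristic is 4 − 6 + 4 = 2, which agrees with 1 − 0 + 1 = 2.
(K is a triangulation of the 2-sphere S^2.)

H_0 = Z,  H_1 = 0,  H_2 = Z.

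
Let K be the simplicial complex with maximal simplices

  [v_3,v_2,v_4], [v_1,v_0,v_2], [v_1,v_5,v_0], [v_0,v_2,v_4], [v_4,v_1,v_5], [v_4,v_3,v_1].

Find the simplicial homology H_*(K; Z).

Fix the vertex order v_0 < v_1 < v_2 < v_3 < v_4 < v_5 and write every simplex with vertices in increasing order. Then dim K = 2 and the simplices of K are:

  0-simplices (6): [v_0], [v_1], [v_2], [v_3], [v_4], [v_5]
  1-simplices (12): [v_0,v_1], [v_0,v_2], [v_0,v_4], [v_0,v_5], [v_1,v_2], [v_1,v_3], [v_1,v_4], [v_1,v_5], [v_2,v_3], [v_2,v_4], [v_3,v_4], [v_4,v_5]
  2-simplices (6): [v_0,v_1,v_2], [v_0,v_1,v_5], [v_0,v_2,v_4], [v_1,v_3,v_4], [v_1,v_4,v_5], [v_2,v_3,v_4]

so the chain groups are C_0 ≅ Z^6, C_1 ≅ Z^12, C_2 ≅ Z^6.

Boundary ∂_1: C_1 → C_0 sends each edge [p,q] (with p < q) to q − p.
This gives a 6×12 integer matrix of rank 5; reducing to Smith normal form yields diagonal entries (1,1,1,1,1).

∂_2: C_2 → C_1 maps a triangle to the signed sum of its edges. For instance
  ∂[v_0,v_2,v_4] = [v_2,v_4] − [v_0,v_4] + [v_0,v_2],
  ∂[v_0,v_1,v_5] = [v_1,v_5] − [v_0,v_5] + [v_0,v_1].
As a 12×6 matrix over Z this has rank 6, with invariant factors (1,1,1,1,1,1).

Now H_k = ker ∂_k / im ∂_{k+1}, so:

  H_0: rank C_0 − rank ∂_1 = 6 − 5 = 1, and the invariant factors of ∂_1 are all 1, so H_0 ≅ Z.
  H_1: rank ker ∂_1 − rank ∂_2 = (12 − 5) − 6 = 1, and the invariant factors of ∂_2 are all 1, so H_1 ≅ Z.
  H_2: rank ker ∂_2 − rank ∂_3 = (6 − 6) − 0 = 0, and there is no ∂_3, so H_2 ≅ 0.

As a check, the Euler characteristic is 6 − 12 + 6 = 0, which agrees with 1 − 1 + 0 = 0.
(K is a triangulation of the cylinder S^1 x I.)

H_0 = Z,  H_1 = Z,  H_2 = 0.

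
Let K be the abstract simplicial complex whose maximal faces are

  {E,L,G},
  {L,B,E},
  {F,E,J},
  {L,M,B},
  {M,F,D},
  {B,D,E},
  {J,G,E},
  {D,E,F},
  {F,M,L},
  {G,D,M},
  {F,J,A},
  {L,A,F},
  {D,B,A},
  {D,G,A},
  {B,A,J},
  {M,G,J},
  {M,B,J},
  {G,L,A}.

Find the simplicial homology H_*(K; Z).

Fix the vertex order A < B < D < E < F < G < J < L < M and write every simplex with vertices in increasing order. Then dim K = 2 and the simplices of K are:

  0-simplices (9): A, B, D, E, F, G, J, L, M
  1-simplices (27): AB, AD, AF, AG, AJ, AL, BD, BE, BJ, BL, BM, DE, DF, DG, DM, EF, EG, EJ, EL, FJ, FL, FM, GJ, GL, GM, JM, LM
  2-simplices (18): ABD, ABJ, ADG, AFJ, AFL, AGL, BDE, BEL, BJM, BLM, DEF, DFM, DGM, EFJ, EGJ, EGL, FLM, GJM

giving chain groups C_0 ≅ Z^9, C_1 ≅ Z^27, C_2 ≅ Z^18.

∂_1: C_1 → C_0 sends each edge [p,q] (with p < q) to q − p.
The resulting 9×27 matrix has rank 8, and its Smith normal form has invariant factors (1,1,1,1,1,1,1,1).

∂_2: C_2 → C_1 acts by ∂[p,q,r] = [q,r] − [p,r] + [p,q]. For instance
  ∂BDE = DE − BE + BD,
  ∂AGL = GL − AL + AG.
This gives a 27×18 integer matrix of rank 17; reducing to Smith normal form yields diagonal entries (1,1,1,1,1,1,1,1,1,1,1,1,1,1,1,1,1).

Reading off H_k = ker ∂_k / im ∂_{k+1}:

  H_0: rank C_0 − rank ∂_1 = 9 − 8 = 1, and the invariant factors of ∂_1 are all 1, so H_0 ≅ Z.
  H_1: rank ker ∂_1 − rank ∂_2 = (27 − 8) − 17 = 2, and the invariant factors of ∂_2 are all 1, so H_1 ≅ Z^2.
  H_2: rank ker ∂_2 − rank ∂_3 = (18 − 17) − 0 = 1, and there is no ∂_3, so H_2 ≅ Z.

H_0 ≅ Z,  H_1 ≅ Z^2,  H_2 ≅ Z.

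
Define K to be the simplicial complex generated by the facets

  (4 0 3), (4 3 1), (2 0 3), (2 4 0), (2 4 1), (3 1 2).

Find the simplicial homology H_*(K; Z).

K has 5 vertices, 9 edges, 6 triangles.
rank ∂_0 = 0, rank ∂_1 = 4 ⇒ b_0 = 5 − 0 − 4 = 1; all invariant factors of ∂_1 are 1 so no torsion. So H_0 ≅ Z.
rank ∂_1 = 4, rank ∂_2 = 5 ⇒ b_1 = 9 − 4 − 5 = 0; all invariant factors of ∂_2 are 1 so no torsion. So H_1 ≅ 0.
rank ∂_2 = 5, rank ∂_3 = 0 ⇒ b_2 = 6 − 5 − 0 = 1. So H_2 ≅ Z.

H_0 = Z,  H_1 = 0,  H_2 = Z.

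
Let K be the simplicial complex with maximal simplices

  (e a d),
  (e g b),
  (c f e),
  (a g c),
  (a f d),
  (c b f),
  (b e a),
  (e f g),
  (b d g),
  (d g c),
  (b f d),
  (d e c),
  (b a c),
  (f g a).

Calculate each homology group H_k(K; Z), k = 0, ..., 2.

H_0 ≅ Z,  H_1 ≅ Z^2,  H_2 ≅ Z.

K has 7 vertices, 21 edges, 14 triangles.
rank ∂_0 = 0, rank ∂_1 = 6 ⇒ b_0 = 7 − 0 − 6 = 1; all invariant factors of ∂_1 are 1 so no torsion. So H_0 = Z.
rank ∂_1 = 6, rank ∂_2 = 13 ⇒ b_1 = 21 − 6 − 13 = 2; all invariant factors of ∂_2 are 1 so no torsion. So H_1 = Z^2.
rank ∂_2 = 13, rank ∂_3 = 0 ⇒ b_2 = 14 − 13 − 0 = 1. So H_2 = Z.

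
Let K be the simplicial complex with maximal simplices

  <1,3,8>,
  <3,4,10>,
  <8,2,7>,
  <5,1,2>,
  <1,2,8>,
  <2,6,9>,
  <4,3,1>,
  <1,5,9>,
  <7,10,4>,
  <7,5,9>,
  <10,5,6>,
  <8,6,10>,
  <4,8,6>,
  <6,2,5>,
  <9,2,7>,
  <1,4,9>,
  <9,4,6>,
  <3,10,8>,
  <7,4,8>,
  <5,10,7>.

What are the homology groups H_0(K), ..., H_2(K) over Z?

H_0 ≅ Z,  H_1 ≅ Z ⊕ Z/2Z,  H_2 = 0.

Take the total order 1 < 2 < 3 < 4 < 5 < 6 < 7 < 8 < 9 < 10 on the vertex set. Then K (dimension 2) consists of the simplices:

  0-simplices (10): [1], [2], [3], [4], [5], [6], [7], [8], [9], [10]
  1-simplices (30): (30 of them)
  2-simplices (20): (20 of them)

Hence C_0 ≅ Z^10, C_1 ≅ Z^30, C_2 ≅ Z^20.

∂_1: C_1 → C_0 maps an edge to its endpoints' difference, ∂[p,q] = q − p.
The resulting 10×30 matrix has rank 9, and its Smith normal form has invariant factors (1,1,1,1,1,1,1,1,1).

Boundary ∂_2: C_2 → C_1 sends each 2-simplex [p,q,r] to [q,r] − [p,r] + [p,q]. For instance
  ∂[1,3,4] = [3,4] − [1,4] + [1,3],
  ∂[2,6,9] = [6,9] − [2,9] + [2,6].
As a 30×20 matrix over Z this has rank 20, with invariant factors (1,1,1,1,1,1,1,1,1,1,1,1,1,1,1,1,1,1,1,2).

Now H_k = ker ∂_k / im ∂_{k+1}, so:

  H_0: rank C_0 − rank ∂_1 = 10 − 9 = 1, and the invariant factors of ∂_1 are all 1, so H_0 = Z.
  H_1: rank ker ∂_1 − rank ∂_2 = (30 − 9) − 20 = 1, and ∂_2 has invariant factor 2 > 1, so H_1 = Z ⊕ Z/2Z.
  H_2: rank ker ∂_2 − rank ∂_3 = (20 − 20) − 0 = 0, and there is no ∂_3, so H_2 = 0.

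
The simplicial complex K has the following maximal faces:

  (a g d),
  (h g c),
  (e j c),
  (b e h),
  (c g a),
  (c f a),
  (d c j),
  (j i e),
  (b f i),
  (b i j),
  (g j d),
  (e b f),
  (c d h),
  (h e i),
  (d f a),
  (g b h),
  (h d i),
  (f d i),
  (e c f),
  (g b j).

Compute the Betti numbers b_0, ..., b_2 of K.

b_0 = 1, b_1 = 1, b_2 = 0.

Fix the vertex order a < b < c < d < e < f < g < h < i < j and write every simplex with vertices in increasing order. Then dim K = 2 and the simplices of K are:

  0-simplices (10): a, b, c, d, e, f, g, h, i, j
  1-simplices (30): ac, ad, af, ag, be, bf, bg, bh, bi, bj, cd, ce, cf, cg, ch, cj, df, dg, dh, di, dj, ef, eh, ei, ej, fi, gh, gj, hi, ij
  2-simplices (20): acf, acg, adf, adg, bef, beh, bfi, bgh, bgj, bij, cdh, cdj, cef, cej, cgh, dfi, dgj, dhi, ehi, eij

so the chain groups are C_0 ≅ Z^10, C_1 ≅ Z^30, C_2 ≅ Z^20.

∂_1: C_1 → C_0 is given by ∂[p,q] = [q] − [p].
As a 10×30 matrix over Z this has rank 9, with invariant factors (1,1,1,1,1,1,1,1,1).

∂_2: C_2 → C_1 acts by ∂[p,q,r] = [q,r] − [p,r] + [p,q]. For instance
  ∂bfi = fi − bi + bf,
  ∂cef = ef − cf + ce.
The resulting 30×20 matrix has rank 20, and its Smith normal form has invariant factors (1,1,1,1,1,1,1,1,1,1,1,1,1,1,1,1,1,1,1,2).

From H_k ≅ ker(∂_k) / im(∂_{k+1}) we obtain:

  H_0: rank C_0 − rank ∂_1 = 10 − 9 = 1, and the invariant factors of ∂_1 are all 1, so H_0 ≅ Z.
  H_1: rank ker ∂_1 − rank ∂_2 = (30 − 9) − 20 = 1, and ∂_2 has invariant factor 2 > 1, so H_1 ≅ Z ⊕ Z/2.
  H_2: rank ker ∂_2 − rank ∂_3 = (20 − 20) − 0 = 0, and there is no ∂_3, so H_2 ≅ 0.

(K is a triangulation of the Klein bottle.)

Hence the Betti numbers are b_0 = 1, b_1 = 1, b_2 = 0.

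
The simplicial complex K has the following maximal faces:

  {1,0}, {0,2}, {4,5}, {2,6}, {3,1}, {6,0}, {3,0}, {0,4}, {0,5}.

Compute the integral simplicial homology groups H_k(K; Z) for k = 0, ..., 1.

H_0 = Z,  H_1 = Z^3.

We work with the vertex ordering 0 < 1 < 2 < 3 < 4 < 5 < 6. The simplices of K, each written with vertices in increasing order, are:

  0-simplices (7): [0], [1], [2], [3], [4], [5], [6]
  1-simplices (9): [0,1], [0,2], [0,3], [0,4], [0,5], [0,6], [1,3], [2,6], [4,5]

giving chain groups C_0 ≅ Z^7, C_1 ≅ Z^9.

∂_1: C_1 → C_0 maps an edge to its endpoints' difference, ∂[p,q] = q − p.
The resulting 7×9 matrix has rank 6, and its Smith normal form has invariant factors (1,1,1,1,1,1).

Reading off H_k = ker ∂_k / im ∂_{k+1}:

  H_0: rank C_0 − rank ∂_1 = 7 − 6 = 1, and the invariant factors of ∂_1 are all 1, so H_0 ≅ Z.
  H_1: rank ker ∂_1 − rank ∂_2 = (9 − 6) − 0 = 3, and there is no ∂_2, so H_1 ≅ Z^3.

(K is a triangulation of a wedge of 3 circles.)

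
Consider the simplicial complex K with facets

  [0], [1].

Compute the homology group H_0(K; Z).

Fix the vertex order 0 < 1 and write every simplex with vertices in increasing order. Then dim K = 0 and the simplices of K are:

  0-simplices (2): [0], [1]

so the chain groups are C_0 ≅ Z^2.

Reading off H_k = ker ∂_k / im ∂_{k+1}:

  H_0: rank C_0 − rank ∂_1 = 2 − 0 = 2, and there is no ∂_1, so H_0 = Z^2.

(K is a triangulation of a set of 2 points.)

H_0 ≅ Z^2.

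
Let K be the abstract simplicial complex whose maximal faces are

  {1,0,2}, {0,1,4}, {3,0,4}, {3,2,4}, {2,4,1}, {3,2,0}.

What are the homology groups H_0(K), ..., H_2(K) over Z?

Order the vertices as 0 < 1 < 2 < 3 < 4. Listing each simplex with vertices in this order, K has dimension 2 with simplices:

  0-simplices (5): [0], [1], [2], [3], [4]
  1-simplices (9): [0,1], [0,2], [0,3], [0,4], [1,2], [1,4], [2,3], [2,4], [3,4]
  2-simplices (6): [0,1,2], [0,1,4], [0,2,3], [0,3,4], [1,2,4], [2,3,4]

Hence C_0 ≅ Z^5, C_1 ≅ Z^9, C_2 ≅ Z^6.

Boundary ∂_1: C_1 → C_0 maps an edge to its endpoints' difference, ∂[p,q] = q − p. For instance
  ∂[1,4] = [4] − [1].
As a 5×9 matrix over Z this has rank 4, with invariant factors (1,1,1,1).

Boundary ∂_2: C_2 → C_1 sends each 2-simplex [p,q,r] to [q,r] − [p,r] + [p,q]. For instance
  ∂[0,2,3] = [2,3] − [0,3] + [0,2],
  ∂[1,2,4] = [2,4] − [1,4] + [1,2].
The resulting 9×6 matrix has rank 5, and its Smith normal form has invariant factors (1,1,1,1,1).

From H_k ≅ ker(∂_k) / im(∂_{k+1}) we obtain:

  H_0: rank C_0 − rank ∂_1 = 5 − 4 = 1, and the invariant factors of ∂_1 are all 1, so H_0 = Z.
  H_1: rank ker ∂_1 − rank ∂_2 = (9 − 4) − 5 = 0, and the invariant factors of ∂_2 are all 1, so H_1 = 0.
  H_2: rank ker ∂_2 − rank ∂_3 = (6 − 5) − 0 = 1, and there is no ∂_3, so H_2 = Z.

As a check, the Euler characteristic is 5 − 9 + 6 = 2, which agrees with 1 − 0 + 1 = 2.

H_0 = Z,  H_1 = 0,  H_2 = Z.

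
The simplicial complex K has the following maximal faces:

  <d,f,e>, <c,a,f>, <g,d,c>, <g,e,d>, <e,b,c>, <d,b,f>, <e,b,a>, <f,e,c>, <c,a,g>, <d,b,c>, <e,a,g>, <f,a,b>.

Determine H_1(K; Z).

Fix the vertex order a < b < c < d < e < f < g and write every simplex with vertices in increasing order. Then dim K = 2 and the simplices of K are:

  0-simplices (7): a, b, c, d, e, f, g
  1-simplices (18): ab, ac, ae, af, ag, bc, bd, be, bf, cd, ce, cf, cg, de, df, dg, ef, eg
  2-simplices (12): abe, abf, acf, acg, aeg, bcd, bce, bdf, cdg, cef, def, deg

Hence C_0 ≅ Z^7, C_1 ≅ Z^18, C_2 ≅ Z^12.

∂_1: C_1 → C_0 is given by ∂[p,q] = [q] − [p]. For instance
  ∂ac = c − a.
The resulting 7×18 matrix has rank 6, and its Smith normal form has invariant factors (1,1,1,1,1,1).

∂_2: C_2 → C_1 maps a triangle to the signed sum of its edges. For instance
  ∂cef = ef − cf + ce,
  ∂def = ef − df + de.
This gives a 18×12 integer matrix of rank 12; reducing to Smith normal form yields diagonal entries (1,1,1,1,1,1,1,1,1,1,1,2).

From H_k ≅ ker(∂_k) / im(∂_{k+1}) we obtain:

  H_1: rank ker ∂_1 − rank ∂_2 = (18 − 6) − 12 = 0, and ∂_2 has invariant factor 2 > 1, so H_1 ≅ Z/2.

H_1 ≅ Z/2.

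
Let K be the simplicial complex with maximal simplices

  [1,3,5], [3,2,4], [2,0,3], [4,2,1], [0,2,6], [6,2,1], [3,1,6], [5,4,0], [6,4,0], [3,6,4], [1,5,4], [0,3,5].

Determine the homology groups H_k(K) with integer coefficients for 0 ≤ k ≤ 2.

H_0 ≅ Z,  H_1 ≅ Z/2,  H_2 = 0.

K has 7 vertices, 18 edges, 12 triangles.
rank ∂_0 = 0, rank ∂_1 = 6 ⇒ b_0 = 7 − 0 − 6 = 1; all invariant factors of ∂_1 are 1 so no torsion. So H_0 ≅ Z.
rank ∂_1 = 6, rank ∂_2 = 12 ⇒ b_1 = 18 − 6 − 12 = 0; ∂_2 has invariant factor(s) [2] giving torsion. So H_1 ≅ Z/2.
rank ∂_2 = 12, rank ∂_3 = 0 ⇒ b_2 = 12 − 12 − 0 = 0. So H_2 ≅ 0.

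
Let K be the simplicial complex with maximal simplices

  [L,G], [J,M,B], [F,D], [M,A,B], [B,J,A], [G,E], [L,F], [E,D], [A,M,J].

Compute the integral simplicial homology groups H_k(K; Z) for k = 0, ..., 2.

Take the total order A < B < D < E < F < G < J < L < M on the vertex set. Then K (dimension 2) consists of the simplices:

  0-simplices (9): A, B, D, E, F, G, J, L, M
  1-simplices (11): AB, AJ, AM, BJ, BM, DE, DF, EG, FL, GL, JM
  2-simplices (4): ABJ, ABM, AJM, BJM

giving chain groups C_0 ≅ Z^9, C_1 ≅ Z^11, C_2 ≅ Z^4.

The boundary map ∂_1: C_1 → C_0 maps an edge to its endpoints' difference, ∂[p,q] = q − p. For instance
  ∂BM = M − B.
This gives a 9×11 integer matrix of rank 7; reducing to Smith normal form yields diagonal entries (1,1,1,1,1,1,1).

Boundary ∂_2: C_2 → C_1 sends each 2-simplex [p,q,r] to [q,r] − [p,r] + [p,q]. For instance
  ∂ABJ = BJ − AJ + AB,
  ∂AJM = JM − AM + AJ.
As a 11×4 matrix over Z this has rank 3, with invariant factors (1,1,1).

Reading off H_k = ker ∂_k / im ∂_{k+1}:

  H_0: rank C_0 − rank ∂_1 = 9 − 7 = 2, and the invariant factors of ∂_1 are all 1, so H_0 = Z^2.
  H_1: rank ker ∂_1 − rank ∂_2 = (11 − 7) − 3 = 1, and the invariant factors of ∂_2 are all 1, so H_1 = Z.
  H_2: rank ker ∂_2 − rank ∂_3 = (4 − 3) − 0 = 1, and there is no ∂_3, so H_2 = Z.

As a check, the Euler characteristic is 9 − 11 + 4 = 2, which agrees with 2 − 1 + 1 = 2.

H_0 ≅ Z^2,  H_1 ≅ Z,  H_2 ≅ Z.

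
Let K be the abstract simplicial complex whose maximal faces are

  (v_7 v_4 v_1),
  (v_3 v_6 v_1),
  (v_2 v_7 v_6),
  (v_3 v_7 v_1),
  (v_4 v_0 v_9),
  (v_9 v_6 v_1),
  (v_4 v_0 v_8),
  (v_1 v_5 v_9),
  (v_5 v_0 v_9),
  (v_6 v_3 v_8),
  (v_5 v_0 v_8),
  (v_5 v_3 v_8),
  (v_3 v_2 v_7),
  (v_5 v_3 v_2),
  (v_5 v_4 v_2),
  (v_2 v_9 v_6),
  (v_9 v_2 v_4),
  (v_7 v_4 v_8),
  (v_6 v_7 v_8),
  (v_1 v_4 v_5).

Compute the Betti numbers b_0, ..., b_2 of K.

Fix the vertex order v_0 < v_1 < v_2 < v_3 < v_4 < v_5 < v_6 < v_7 < v_8 < v_9 and write every simplex with vertices in increasing order. Then dim K = 2 and the simplices of K are:

  0-simplices (10): [v_0], [v_1], [v_2], [v_3], [v_4], [v_5], [v_6], [v_7], [v_8], [v_9]
  1-simplices (30): (30 of them)
  2-simplices (20): (20 of them)

giving chain groups C_0 ≅ Z^10, C_1 ≅ Z^30, C_2 ≅ Z^20.

The boundary map ∂_1: C_1 → C_0 sends each edge [p,q] (with p < q) to q − p. For instance
  ∂[v_3,v_8] = [v_8] − [v_3].
This gives a 10×30 integer matrix of rank 9; reducing to Smith normal form yields diagonal entries (1,1,1,1,1,1,1,1,1).

The boundary map ∂_2: C_2 → C_1 acts by ∂[p,q,r] = [q,r] − [p,r] + [p,q]. For instance
  ∂[v_0,v_4,v_8] = [v_4,v_8] − [v_0,v_8] + [v_0,v_4],
  ∂[v_0,v_5,v_8] = [v_5,v_8] − [v_0,v_8] + [v_0,v_5].
The resulting 30×20 matrix has rank 20, and its Smith normal form has invariant factors (1,1,1,1,1,1,1,1,1,1,1,1,1,1,1,1,1,1,1,2).

Now H_k = ker ∂_k / im ∂_{k+1}, so:

  H_0: rank C_0 − rank ∂_1 = 10 − 9 = 1, and the invariant factors of ∂_1 are all 1, so H_0 = Z.
  H_1: rank ker ∂_1 − rank ∂_2 = (30 − 9) − 20 = 1, and ∂_2 has invariant factor 2 > 1, so H_1 = Z ⊕ Z/2.
  H_2: rank ker ∂_2 − rank ∂_3 = (20 − 20) − 0 = 0, and there is no ∂_3, so H_2 = 0.

Hence the Betti numbers are b_0 = 1, b_1 = 1, b_2 = 0.

b_0 = 1, b_1 = 1, b_2 = 0.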